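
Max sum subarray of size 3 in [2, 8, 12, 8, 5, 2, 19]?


[0:3]: 22
[1:4]: 28
[2:5]: 25
[3:6]: 15
[4:7]: 26

Max: 28 at [1:4]


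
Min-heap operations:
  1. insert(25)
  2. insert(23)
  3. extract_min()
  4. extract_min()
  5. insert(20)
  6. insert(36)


insert(25) -> [25]
insert(23) -> [23, 25]
extract_min()->23, [25]
extract_min()->25, []
insert(20) -> [20]
insert(36) -> [20, 36]

Final heap: [20, 36]


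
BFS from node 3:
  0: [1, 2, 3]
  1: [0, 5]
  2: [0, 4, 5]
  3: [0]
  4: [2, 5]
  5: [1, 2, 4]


Visit 3, enqueue [0]
Visit 0, enqueue [1, 2]
Visit 1, enqueue [5]
Visit 2, enqueue [4]
Visit 5, enqueue []
Visit 4, enqueue []

BFS order: [3, 0, 1, 2, 5, 4]


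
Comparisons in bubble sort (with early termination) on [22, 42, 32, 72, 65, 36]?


Algorithm: bubble sort (with early termination)
Input: [22, 42, 32, 72, 65, 36]
Sorted: [22, 32, 36, 42, 65, 72]

14


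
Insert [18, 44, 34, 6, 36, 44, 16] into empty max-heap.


Insert 18: [18]
Insert 44: [44, 18]
Insert 34: [44, 18, 34]
Insert 6: [44, 18, 34, 6]
Insert 36: [44, 36, 34, 6, 18]
Insert 44: [44, 36, 44, 6, 18, 34]
Insert 16: [44, 36, 44, 6, 18, 34, 16]

Final heap: [44, 36, 44, 6, 18, 34, 16]


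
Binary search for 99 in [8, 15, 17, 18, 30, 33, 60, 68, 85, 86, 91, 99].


Step 1: lo=0, hi=11, mid=5, val=33
Step 2: lo=6, hi=11, mid=8, val=85
Step 3: lo=9, hi=11, mid=10, val=91
Step 4: lo=11, hi=11, mid=11, val=99

Found at index 11


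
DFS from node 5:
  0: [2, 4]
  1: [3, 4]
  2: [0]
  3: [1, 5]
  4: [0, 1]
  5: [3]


Visit 5, push [3]
Visit 3, push [1]
Visit 1, push [4]
Visit 4, push [0]
Visit 0, push [2]
Visit 2, push []

DFS order: [5, 3, 1, 4, 0, 2]


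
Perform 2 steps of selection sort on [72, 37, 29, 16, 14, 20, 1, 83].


Initial: [72, 37, 29, 16, 14, 20, 1, 83]
Step 1: min=1 at 6
  Swap: [1, 37, 29, 16, 14, 20, 72, 83]
Step 2: min=14 at 4
  Swap: [1, 14, 29, 16, 37, 20, 72, 83]

After 2 steps: [1, 14, 29, 16, 37, 20, 72, 83]


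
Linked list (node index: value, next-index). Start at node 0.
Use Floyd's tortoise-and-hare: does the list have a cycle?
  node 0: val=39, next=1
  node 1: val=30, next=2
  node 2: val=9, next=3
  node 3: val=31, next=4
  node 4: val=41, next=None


Floyd's tortoise (slow, +1) and hare (fast, +2):
  init: slow=0, fast=0
  step 1: slow=1, fast=2
  step 2: slow=2, fast=4
  step 3: fast -> None, no cycle

Cycle: no


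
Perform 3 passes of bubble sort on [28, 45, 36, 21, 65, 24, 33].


Initial: [28, 45, 36, 21, 65, 24, 33]
Pass 1: [28, 36, 21, 45, 24, 33, 65] (4 swaps)
Pass 2: [28, 21, 36, 24, 33, 45, 65] (3 swaps)
Pass 3: [21, 28, 24, 33, 36, 45, 65] (3 swaps)

After 3 passes: [21, 28, 24, 33, 36, 45, 65]


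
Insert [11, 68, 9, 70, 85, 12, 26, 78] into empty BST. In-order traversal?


Insert 11: root
Insert 68: R from 11
Insert 9: L from 11
Insert 70: R from 11 -> R from 68
Insert 85: R from 11 -> R from 68 -> R from 70
Insert 12: R from 11 -> L from 68
Insert 26: R from 11 -> L from 68 -> R from 12
Insert 78: R from 11 -> R from 68 -> R from 70 -> L from 85

In-order: [9, 11, 12, 26, 68, 70, 78, 85]


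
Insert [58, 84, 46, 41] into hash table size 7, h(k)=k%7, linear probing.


Insert 58: h=2 -> slot 2
Insert 84: h=0 -> slot 0
Insert 46: h=4 -> slot 4
Insert 41: h=6 -> slot 6

Table: [84, None, 58, None, 46, None, 41]


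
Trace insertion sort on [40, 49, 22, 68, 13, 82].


Initial: [40, 49, 22, 68, 13, 82]
Insert 49: [40, 49, 22, 68, 13, 82]
Insert 22: [22, 40, 49, 68, 13, 82]
Insert 68: [22, 40, 49, 68, 13, 82]
Insert 13: [13, 22, 40, 49, 68, 82]
Insert 82: [13, 22, 40, 49, 68, 82]

Sorted: [13, 22, 40, 49, 68, 82]


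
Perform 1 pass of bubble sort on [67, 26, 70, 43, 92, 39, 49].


Initial: [67, 26, 70, 43, 92, 39, 49]
Pass 1: [26, 67, 43, 70, 39, 49, 92] (4 swaps)

After 1 pass: [26, 67, 43, 70, 39, 49, 92]


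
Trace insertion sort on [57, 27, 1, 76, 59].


Initial: [57, 27, 1, 76, 59]
Insert 27: [27, 57, 1, 76, 59]
Insert 1: [1, 27, 57, 76, 59]
Insert 76: [1, 27, 57, 76, 59]
Insert 59: [1, 27, 57, 59, 76]

Sorted: [1, 27, 57, 59, 76]


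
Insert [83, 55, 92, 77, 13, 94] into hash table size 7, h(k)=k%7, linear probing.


Insert 83: h=6 -> slot 6
Insert 55: h=6, 1 probes -> slot 0
Insert 92: h=1 -> slot 1
Insert 77: h=0, 2 probes -> slot 2
Insert 13: h=6, 4 probes -> slot 3
Insert 94: h=3, 1 probes -> slot 4

Table: [55, 92, 77, 13, 94, None, 83]


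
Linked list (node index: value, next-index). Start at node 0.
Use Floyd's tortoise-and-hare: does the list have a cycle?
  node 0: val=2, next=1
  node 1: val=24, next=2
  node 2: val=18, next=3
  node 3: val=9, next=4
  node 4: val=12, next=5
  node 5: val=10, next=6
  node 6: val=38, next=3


Floyd's tortoise (slow, +1) and hare (fast, +2):
  init: slow=0, fast=0
  step 1: slow=1, fast=2
  step 2: slow=2, fast=4
  step 3: slow=3, fast=6
  step 4: slow=4, fast=4
  slow == fast at node 4: cycle detected

Cycle: yes


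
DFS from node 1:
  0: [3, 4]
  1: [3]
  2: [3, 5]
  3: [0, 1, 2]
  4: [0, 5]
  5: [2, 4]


Visit 1, push [3]
Visit 3, push [2, 0]
Visit 0, push [4]
Visit 4, push [5]
Visit 5, push [2]
Visit 2, push []

DFS order: [1, 3, 0, 4, 5, 2]


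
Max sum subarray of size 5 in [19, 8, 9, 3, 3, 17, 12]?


[0:5]: 42
[1:6]: 40
[2:7]: 44

Max: 44 at [2:7]


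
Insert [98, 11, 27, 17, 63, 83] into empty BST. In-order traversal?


Insert 98: root
Insert 11: L from 98
Insert 27: L from 98 -> R from 11
Insert 17: L from 98 -> R from 11 -> L from 27
Insert 63: L from 98 -> R from 11 -> R from 27
Insert 83: L from 98 -> R from 11 -> R from 27 -> R from 63

In-order: [11, 17, 27, 63, 83, 98]


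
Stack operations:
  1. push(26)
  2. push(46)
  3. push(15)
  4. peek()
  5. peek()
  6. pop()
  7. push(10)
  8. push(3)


push(26) -> [26]
push(46) -> [26, 46]
push(15) -> [26, 46, 15]
peek()->15
peek()->15
pop()->15, [26, 46]
push(10) -> [26, 46, 10]
push(3) -> [26, 46, 10, 3]

Final stack: [26, 46, 10, 3]


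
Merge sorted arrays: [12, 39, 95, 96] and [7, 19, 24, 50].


Take 7 from B
Take 12 from A
Take 19 from B
Take 24 from B
Take 39 from A
Take 50 from B

Merged: [7, 12, 19, 24, 39, 50, 95, 96]


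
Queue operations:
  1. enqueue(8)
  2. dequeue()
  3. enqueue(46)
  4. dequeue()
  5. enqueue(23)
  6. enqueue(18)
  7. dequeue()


enqueue(8) -> [8]
dequeue()->8, []
enqueue(46) -> [46]
dequeue()->46, []
enqueue(23) -> [23]
enqueue(18) -> [23, 18]
dequeue()->23, [18]

Final queue: [18]


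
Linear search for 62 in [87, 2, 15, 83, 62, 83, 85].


i=0: 87!=62
i=1: 2!=62
i=2: 15!=62
i=3: 83!=62
i=4: 62==62 found!

Found at 4, 5 comps


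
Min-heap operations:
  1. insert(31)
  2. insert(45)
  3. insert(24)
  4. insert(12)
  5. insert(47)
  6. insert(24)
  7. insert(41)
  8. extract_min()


insert(31) -> [31]
insert(45) -> [31, 45]
insert(24) -> [24, 45, 31]
insert(12) -> [12, 24, 31, 45]
insert(47) -> [12, 24, 31, 45, 47]
insert(24) -> [12, 24, 24, 45, 47, 31]
insert(41) -> [12, 24, 24, 45, 47, 31, 41]
extract_min()->12, [24, 24, 31, 45, 47, 41]

Final heap: [24, 24, 31, 45, 47, 41]


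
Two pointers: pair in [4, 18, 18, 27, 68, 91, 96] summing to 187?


lo=0(4)+hi=6(96)=100
lo=1(18)+hi=6(96)=114
lo=2(18)+hi=6(96)=114
lo=3(27)+hi=6(96)=123
lo=4(68)+hi=6(96)=164
lo=5(91)+hi=6(96)=187

Yes: 91+96=187


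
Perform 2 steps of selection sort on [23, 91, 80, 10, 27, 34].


Initial: [23, 91, 80, 10, 27, 34]
Step 1: min=10 at 3
  Swap: [10, 91, 80, 23, 27, 34]
Step 2: min=23 at 3
  Swap: [10, 23, 80, 91, 27, 34]

After 2 steps: [10, 23, 80, 91, 27, 34]


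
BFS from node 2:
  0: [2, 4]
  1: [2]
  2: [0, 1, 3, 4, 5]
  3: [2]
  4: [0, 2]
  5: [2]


Visit 2, enqueue [0, 1, 3, 4, 5]
Visit 0, enqueue []
Visit 1, enqueue []
Visit 3, enqueue []
Visit 4, enqueue []
Visit 5, enqueue []

BFS order: [2, 0, 1, 3, 4, 5]


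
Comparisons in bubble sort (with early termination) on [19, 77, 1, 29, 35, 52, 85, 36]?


Algorithm: bubble sort (with early termination)
Input: [19, 77, 1, 29, 35, 52, 85, 36]
Sorted: [1, 19, 29, 35, 36, 52, 77, 85]

22


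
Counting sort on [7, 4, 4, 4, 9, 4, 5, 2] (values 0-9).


Input: [7, 4, 4, 4, 9, 4, 5, 2]
Counts: [0, 0, 1, 0, 4, 1, 0, 1, 0, 1]

Sorted: [2, 4, 4, 4, 4, 5, 7, 9]


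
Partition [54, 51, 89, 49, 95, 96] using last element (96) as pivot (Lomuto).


Pivot: 96
  54 <= 96: advance i (no swap)
  51 <= 96: advance i (no swap)
  89 <= 96: advance i (no swap)
  49 <= 96: advance i (no swap)
  95 <= 96: advance i (no swap)
Place pivot at 5: [54, 51, 89, 49, 95, 96]

Partitioned: [54, 51, 89, 49, 95, 96]


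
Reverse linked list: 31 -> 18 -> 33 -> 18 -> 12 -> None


Step 1: curr=31, set curr.next=prev(None) | reversed so far: 31
Step 2: curr=18, set curr.next=prev(31) | reversed so far: 18 -> 31
Step 3: curr=33, set curr.next=prev(18) | reversed so far: 33 -> 18 -> 31
Step 4: curr=18, set curr.next=prev(33) | reversed so far: 18 -> 33 -> 18 -> 31
Step 5: curr=12, set curr.next=prev(18) | reversed so far: 12 -> 18 -> 33 -> 18 -> 31

12 -> 18 -> 33 -> 18 -> 31 -> None


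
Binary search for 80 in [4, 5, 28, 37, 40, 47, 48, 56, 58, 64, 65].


Step 1: lo=0, hi=10, mid=5, val=47
Step 2: lo=6, hi=10, mid=8, val=58
Step 3: lo=9, hi=10, mid=9, val=64
Step 4: lo=10, hi=10, mid=10, val=65

Not found


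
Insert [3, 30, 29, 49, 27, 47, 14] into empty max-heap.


Insert 3: [3]
Insert 30: [30, 3]
Insert 29: [30, 3, 29]
Insert 49: [49, 30, 29, 3]
Insert 27: [49, 30, 29, 3, 27]
Insert 47: [49, 30, 47, 3, 27, 29]
Insert 14: [49, 30, 47, 3, 27, 29, 14]

Final heap: [49, 30, 47, 3, 27, 29, 14]


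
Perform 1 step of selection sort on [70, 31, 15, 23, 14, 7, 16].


Initial: [70, 31, 15, 23, 14, 7, 16]
Step 1: min=7 at 5
  Swap: [7, 31, 15, 23, 14, 70, 16]

After 1 step: [7, 31, 15, 23, 14, 70, 16]


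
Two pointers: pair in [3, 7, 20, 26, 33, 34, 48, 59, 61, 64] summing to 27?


lo=0(3)+hi=9(64)=67
lo=0(3)+hi=8(61)=64
lo=0(3)+hi=7(59)=62
lo=0(3)+hi=6(48)=51
lo=0(3)+hi=5(34)=37
lo=0(3)+hi=4(33)=36
lo=0(3)+hi=3(26)=29
lo=0(3)+hi=2(20)=23
lo=1(7)+hi=2(20)=27

Yes: 7+20=27


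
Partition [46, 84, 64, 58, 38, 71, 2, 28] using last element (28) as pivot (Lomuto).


Pivot: 28
  2 <= 28: swap -> [2, 84, 64, 58, 38, 71, 46, 28]
Place pivot at 1: [2, 28, 64, 58, 38, 71, 46, 84]

Partitioned: [2, 28, 64, 58, 38, 71, 46, 84]


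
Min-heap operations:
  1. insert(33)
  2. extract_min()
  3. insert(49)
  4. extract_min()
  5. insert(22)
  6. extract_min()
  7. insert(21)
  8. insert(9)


insert(33) -> [33]
extract_min()->33, []
insert(49) -> [49]
extract_min()->49, []
insert(22) -> [22]
extract_min()->22, []
insert(21) -> [21]
insert(9) -> [9, 21]

Final heap: [9, 21]


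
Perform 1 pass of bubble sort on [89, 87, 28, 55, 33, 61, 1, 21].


Initial: [89, 87, 28, 55, 33, 61, 1, 21]
Pass 1: [87, 28, 55, 33, 61, 1, 21, 89] (7 swaps)

After 1 pass: [87, 28, 55, 33, 61, 1, 21, 89]


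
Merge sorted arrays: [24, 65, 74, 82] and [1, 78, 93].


Take 1 from B
Take 24 from A
Take 65 from A
Take 74 from A
Take 78 from B
Take 82 from A

Merged: [1, 24, 65, 74, 78, 82, 93]


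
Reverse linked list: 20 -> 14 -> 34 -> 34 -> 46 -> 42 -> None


Step 1: curr=20, set curr.next=prev(None) | reversed so far: 20
Step 2: curr=14, set curr.next=prev(20) | reversed so far: 14 -> 20
Step 3: curr=34, set curr.next=prev(14) | reversed so far: 34 -> 14 -> 20
Step 4: curr=34, set curr.next=prev(34) | reversed so far: 34 -> 34 -> 14 -> 20
Step 5: curr=46, set curr.next=prev(34) | reversed so far: 46 -> 34 -> 34 -> 14 -> 20
Step 6: curr=42, set curr.next=prev(46) | reversed so far: 42 -> 46 -> 34 -> 34 -> 14 -> 20

42 -> 46 -> 34 -> 34 -> 14 -> 20 -> None


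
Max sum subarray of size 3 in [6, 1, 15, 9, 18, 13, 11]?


[0:3]: 22
[1:4]: 25
[2:5]: 42
[3:6]: 40
[4:7]: 42

Max: 42 at [2:5]


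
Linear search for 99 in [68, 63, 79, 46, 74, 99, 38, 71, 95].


i=0: 68!=99
i=1: 63!=99
i=2: 79!=99
i=3: 46!=99
i=4: 74!=99
i=5: 99==99 found!

Found at 5, 6 comps


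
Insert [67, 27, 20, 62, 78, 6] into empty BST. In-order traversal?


Insert 67: root
Insert 27: L from 67
Insert 20: L from 67 -> L from 27
Insert 62: L from 67 -> R from 27
Insert 78: R from 67
Insert 6: L from 67 -> L from 27 -> L from 20

In-order: [6, 20, 27, 62, 67, 78]


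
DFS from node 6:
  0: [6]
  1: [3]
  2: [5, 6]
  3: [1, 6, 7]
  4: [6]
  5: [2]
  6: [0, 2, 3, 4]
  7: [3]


Visit 6, push [4, 3, 2, 0]
Visit 0, push []
Visit 2, push [5]
Visit 5, push []
Visit 3, push [7, 1]
Visit 1, push []
Visit 7, push []
Visit 4, push []

DFS order: [6, 0, 2, 5, 3, 1, 7, 4]


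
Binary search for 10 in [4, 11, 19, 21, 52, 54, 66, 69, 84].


Step 1: lo=0, hi=8, mid=4, val=52
Step 2: lo=0, hi=3, mid=1, val=11
Step 3: lo=0, hi=0, mid=0, val=4

Not found


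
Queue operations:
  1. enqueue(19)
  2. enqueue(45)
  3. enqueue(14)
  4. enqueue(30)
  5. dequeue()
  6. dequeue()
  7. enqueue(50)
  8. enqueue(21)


enqueue(19) -> [19]
enqueue(45) -> [19, 45]
enqueue(14) -> [19, 45, 14]
enqueue(30) -> [19, 45, 14, 30]
dequeue()->19, [45, 14, 30]
dequeue()->45, [14, 30]
enqueue(50) -> [14, 30, 50]
enqueue(21) -> [14, 30, 50, 21]

Final queue: [14, 30, 50, 21]


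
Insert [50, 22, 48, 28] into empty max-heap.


Insert 50: [50]
Insert 22: [50, 22]
Insert 48: [50, 22, 48]
Insert 28: [50, 28, 48, 22]

Final heap: [50, 28, 48, 22]


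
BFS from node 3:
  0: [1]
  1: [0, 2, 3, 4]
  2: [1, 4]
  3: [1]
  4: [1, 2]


Visit 3, enqueue [1]
Visit 1, enqueue [0, 2, 4]
Visit 0, enqueue []
Visit 2, enqueue []
Visit 4, enqueue []

BFS order: [3, 1, 0, 2, 4]


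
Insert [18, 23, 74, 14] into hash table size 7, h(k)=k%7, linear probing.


Insert 18: h=4 -> slot 4
Insert 23: h=2 -> slot 2
Insert 74: h=4, 1 probes -> slot 5
Insert 14: h=0 -> slot 0

Table: [14, None, 23, None, 18, 74, None]


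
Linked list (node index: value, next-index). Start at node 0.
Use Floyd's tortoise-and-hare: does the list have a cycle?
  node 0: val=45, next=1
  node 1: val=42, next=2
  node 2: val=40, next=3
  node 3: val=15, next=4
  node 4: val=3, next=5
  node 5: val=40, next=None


Floyd's tortoise (slow, +1) and hare (fast, +2):
  init: slow=0, fast=0
  step 1: slow=1, fast=2
  step 2: slow=2, fast=4
  step 3: fast 4->5->None, no cycle

Cycle: no


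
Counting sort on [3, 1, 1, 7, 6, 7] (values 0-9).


Input: [3, 1, 1, 7, 6, 7]
Counts: [0, 2, 0, 1, 0, 0, 1, 2, 0, 0]

Sorted: [1, 1, 3, 6, 7, 7]


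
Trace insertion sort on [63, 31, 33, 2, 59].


Initial: [63, 31, 33, 2, 59]
Insert 31: [31, 63, 33, 2, 59]
Insert 33: [31, 33, 63, 2, 59]
Insert 2: [2, 31, 33, 63, 59]
Insert 59: [2, 31, 33, 59, 63]

Sorted: [2, 31, 33, 59, 63]


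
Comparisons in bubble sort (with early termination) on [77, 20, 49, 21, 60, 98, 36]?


Algorithm: bubble sort (with early termination)
Input: [77, 20, 49, 21, 60, 98, 36]
Sorted: [20, 21, 36, 49, 60, 77, 98]

20


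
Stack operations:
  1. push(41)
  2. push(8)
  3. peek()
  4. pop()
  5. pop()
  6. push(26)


push(41) -> [41]
push(8) -> [41, 8]
peek()->8
pop()->8, [41]
pop()->41, []
push(26) -> [26]

Final stack: [26]


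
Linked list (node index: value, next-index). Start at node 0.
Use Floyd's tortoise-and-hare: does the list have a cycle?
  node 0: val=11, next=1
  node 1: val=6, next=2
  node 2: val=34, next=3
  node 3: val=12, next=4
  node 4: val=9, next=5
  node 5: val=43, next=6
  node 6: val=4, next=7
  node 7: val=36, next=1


Floyd's tortoise (slow, +1) and hare (fast, +2):
  init: slow=0, fast=0
  step 1: slow=1, fast=2
  step 2: slow=2, fast=4
  step 3: slow=3, fast=6
  step 4: slow=4, fast=1
  step 5: slow=5, fast=3
  step 6: slow=6, fast=5
  step 7: slow=7, fast=7
  slow == fast at node 7: cycle detected

Cycle: yes


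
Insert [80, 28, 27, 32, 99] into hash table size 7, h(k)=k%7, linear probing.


Insert 80: h=3 -> slot 3
Insert 28: h=0 -> slot 0
Insert 27: h=6 -> slot 6
Insert 32: h=4 -> slot 4
Insert 99: h=1 -> slot 1

Table: [28, 99, None, 80, 32, None, 27]


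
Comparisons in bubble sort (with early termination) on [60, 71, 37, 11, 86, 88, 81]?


Algorithm: bubble sort (with early termination)
Input: [60, 71, 37, 11, 86, 88, 81]
Sorted: [11, 37, 60, 71, 81, 86, 88]

18


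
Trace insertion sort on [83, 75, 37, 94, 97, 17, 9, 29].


Initial: [83, 75, 37, 94, 97, 17, 9, 29]
Insert 75: [75, 83, 37, 94, 97, 17, 9, 29]
Insert 37: [37, 75, 83, 94, 97, 17, 9, 29]
Insert 94: [37, 75, 83, 94, 97, 17, 9, 29]
Insert 97: [37, 75, 83, 94, 97, 17, 9, 29]
Insert 17: [17, 37, 75, 83, 94, 97, 9, 29]
Insert 9: [9, 17, 37, 75, 83, 94, 97, 29]
Insert 29: [9, 17, 29, 37, 75, 83, 94, 97]

Sorted: [9, 17, 29, 37, 75, 83, 94, 97]


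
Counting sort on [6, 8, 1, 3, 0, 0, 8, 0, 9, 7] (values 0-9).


Input: [6, 8, 1, 3, 0, 0, 8, 0, 9, 7]
Counts: [3, 1, 0, 1, 0, 0, 1, 1, 2, 1]

Sorted: [0, 0, 0, 1, 3, 6, 7, 8, 8, 9]


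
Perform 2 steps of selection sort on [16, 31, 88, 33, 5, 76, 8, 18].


Initial: [16, 31, 88, 33, 5, 76, 8, 18]
Step 1: min=5 at 4
  Swap: [5, 31, 88, 33, 16, 76, 8, 18]
Step 2: min=8 at 6
  Swap: [5, 8, 88, 33, 16, 76, 31, 18]

After 2 steps: [5, 8, 88, 33, 16, 76, 31, 18]


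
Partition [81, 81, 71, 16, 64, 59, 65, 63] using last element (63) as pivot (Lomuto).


Pivot: 63
  16 <= 63: swap -> [16, 81, 71, 81, 64, 59, 65, 63]
  59 <= 63: swap -> [16, 59, 71, 81, 64, 81, 65, 63]
Place pivot at 2: [16, 59, 63, 81, 64, 81, 65, 71]

Partitioned: [16, 59, 63, 81, 64, 81, 65, 71]


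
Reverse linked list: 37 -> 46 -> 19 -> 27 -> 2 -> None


Step 1: curr=37, set curr.next=prev(None) | reversed so far: 37
Step 2: curr=46, set curr.next=prev(37) | reversed so far: 46 -> 37
Step 3: curr=19, set curr.next=prev(46) | reversed so far: 19 -> 46 -> 37
Step 4: curr=27, set curr.next=prev(19) | reversed so far: 27 -> 19 -> 46 -> 37
Step 5: curr=2, set curr.next=prev(27) | reversed so far: 2 -> 27 -> 19 -> 46 -> 37

2 -> 27 -> 19 -> 46 -> 37 -> None


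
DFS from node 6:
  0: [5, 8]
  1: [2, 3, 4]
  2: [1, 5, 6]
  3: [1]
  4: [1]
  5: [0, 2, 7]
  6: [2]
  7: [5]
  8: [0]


Visit 6, push [2]
Visit 2, push [5, 1]
Visit 1, push [4, 3]
Visit 3, push []
Visit 4, push []
Visit 5, push [7, 0]
Visit 0, push [8]
Visit 8, push []
Visit 7, push []

DFS order: [6, 2, 1, 3, 4, 5, 0, 8, 7]


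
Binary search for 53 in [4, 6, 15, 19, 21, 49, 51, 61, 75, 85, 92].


Step 1: lo=0, hi=10, mid=5, val=49
Step 2: lo=6, hi=10, mid=8, val=75
Step 3: lo=6, hi=7, mid=6, val=51
Step 4: lo=7, hi=7, mid=7, val=61

Not found


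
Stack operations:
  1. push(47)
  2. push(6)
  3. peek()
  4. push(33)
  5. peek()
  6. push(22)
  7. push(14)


push(47) -> [47]
push(6) -> [47, 6]
peek()->6
push(33) -> [47, 6, 33]
peek()->33
push(22) -> [47, 6, 33, 22]
push(14) -> [47, 6, 33, 22, 14]

Final stack: [47, 6, 33, 22, 14]


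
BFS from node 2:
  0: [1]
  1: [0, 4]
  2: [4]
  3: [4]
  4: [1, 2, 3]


Visit 2, enqueue [4]
Visit 4, enqueue [1, 3]
Visit 1, enqueue [0]
Visit 3, enqueue []
Visit 0, enqueue []

BFS order: [2, 4, 1, 3, 0]


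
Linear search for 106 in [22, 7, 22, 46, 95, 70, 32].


i=0: 22!=106
i=1: 7!=106
i=2: 22!=106
i=3: 46!=106
i=4: 95!=106
i=5: 70!=106
i=6: 32!=106

Not found, 7 comps


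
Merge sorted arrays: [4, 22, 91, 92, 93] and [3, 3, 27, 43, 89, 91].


Take 3 from B
Take 3 from B
Take 4 from A
Take 22 from A
Take 27 from B
Take 43 from B
Take 89 from B
Take 91 from A
Take 91 from B

Merged: [3, 3, 4, 22, 27, 43, 89, 91, 91, 92, 93]


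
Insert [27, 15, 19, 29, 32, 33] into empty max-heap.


Insert 27: [27]
Insert 15: [27, 15]
Insert 19: [27, 15, 19]
Insert 29: [29, 27, 19, 15]
Insert 32: [32, 29, 19, 15, 27]
Insert 33: [33, 29, 32, 15, 27, 19]

Final heap: [33, 29, 32, 15, 27, 19]


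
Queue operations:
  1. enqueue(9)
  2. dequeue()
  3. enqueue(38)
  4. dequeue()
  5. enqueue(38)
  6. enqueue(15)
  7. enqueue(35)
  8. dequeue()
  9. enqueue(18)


enqueue(9) -> [9]
dequeue()->9, []
enqueue(38) -> [38]
dequeue()->38, []
enqueue(38) -> [38]
enqueue(15) -> [38, 15]
enqueue(35) -> [38, 15, 35]
dequeue()->38, [15, 35]
enqueue(18) -> [15, 35, 18]

Final queue: [15, 35, 18]


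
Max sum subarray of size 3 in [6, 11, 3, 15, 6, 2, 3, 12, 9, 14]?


[0:3]: 20
[1:4]: 29
[2:5]: 24
[3:6]: 23
[4:7]: 11
[5:8]: 17
[6:9]: 24
[7:10]: 35

Max: 35 at [7:10]


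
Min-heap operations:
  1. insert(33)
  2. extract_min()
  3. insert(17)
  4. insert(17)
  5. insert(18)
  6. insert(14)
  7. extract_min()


insert(33) -> [33]
extract_min()->33, []
insert(17) -> [17]
insert(17) -> [17, 17]
insert(18) -> [17, 17, 18]
insert(14) -> [14, 17, 18, 17]
extract_min()->14, [17, 17, 18]

Final heap: [17, 17, 18]


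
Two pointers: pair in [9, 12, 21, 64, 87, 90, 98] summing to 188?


lo=0(9)+hi=6(98)=107
lo=1(12)+hi=6(98)=110
lo=2(21)+hi=6(98)=119
lo=3(64)+hi=6(98)=162
lo=4(87)+hi=6(98)=185
lo=5(90)+hi=6(98)=188

Yes: 90+98=188


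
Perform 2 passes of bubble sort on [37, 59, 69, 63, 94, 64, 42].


Initial: [37, 59, 69, 63, 94, 64, 42]
Pass 1: [37, 59, 63, 69, 64, 42, 94] (3 swaps)
Pass 2: [37, 59, 63, 64, 42, 69, 94] (2 swaps)

After 2 passes: [37, 59, 63, 64, 42, 69, 94]


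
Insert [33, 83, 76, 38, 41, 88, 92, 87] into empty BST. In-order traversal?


Insert 33: root
Insert 83: R from 33
Insert 76: R from 33 -> L from 83
Insert 38: R from 33 -> L from 83 -> L from 76
Insert 41: R from 33 -> L from 83 -> L from 76 -> R from 38
Insert 88: R from 33 -> R from 83
Insert 92: R from 33 -> R from 83 -> R from 88
Insert 87: R from 33 -> R from 83 -> L from 88

In-order: [33, 38, 41, 76, 83, 87, 88, 92]


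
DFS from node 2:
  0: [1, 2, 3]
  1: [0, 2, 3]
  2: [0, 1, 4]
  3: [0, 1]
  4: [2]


Visit 2, push [4, 1, 0]
Visit 0, push [3, 1]
Visit 1, push [3]
Visit 3, push []
Visit 4, push []

DFS order: [2, 0, 1, 3, 4]


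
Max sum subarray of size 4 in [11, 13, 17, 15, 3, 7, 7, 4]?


[0:4]: 56
[1:5]: 48
[2:6]: 42
[3:7]: 32
[4:8]: 21

Max: 56 at [0:4]


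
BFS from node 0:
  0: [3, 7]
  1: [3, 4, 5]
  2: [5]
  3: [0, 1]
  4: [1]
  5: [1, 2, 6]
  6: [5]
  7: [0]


Visit 0, enqueue [3, 7]
Visit 3, enqueue [1]
Visit 7, enqueue []
Visit 1, enqueue [4, 5]
Visit 4, enqueue []
Visit 5, enqueue [2, 6]
Visit 2, enqueue []
Visit 6, enqueue []

BFS order: [0, 3, 7, 1, 4, 5, 2, 6]


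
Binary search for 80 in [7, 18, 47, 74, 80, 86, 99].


Step 1: lo=0, hi=6, mid=3, val=74
Step 2: lo=4, hi=6, mid=5, val=86
Step 3: lo=4, hi=4, mid=4, val=80

Found at index 4


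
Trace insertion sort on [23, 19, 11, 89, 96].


Initial: [23, 19, 11, 89, 96]
Insert 19: [19, 23, 11, 89, 96]
Insert 11: [11, 19, 23, 89, 96]
Insert 89: [11, 19, 23, 89, 96]
Insert 96: [11, 19, 23, 89, 96]

Sorted: [11, 19, 23, 89, 96]


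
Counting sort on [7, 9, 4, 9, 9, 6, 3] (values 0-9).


Input: [7, 9, 4, 9, 9, 6, 3]
Counts: [0, 0, 0, 1, 1, 0, 1, 1, 0, 3]

Sorted: [3, 4, 6, 7, 9, 9, 9]


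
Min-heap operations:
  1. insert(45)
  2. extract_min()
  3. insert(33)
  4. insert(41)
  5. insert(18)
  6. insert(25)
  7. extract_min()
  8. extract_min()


insert(45) -> [45]
extract_min()->45, []
insert(33) -> [33]
insert(41) -> [33, 41]
insert(18) -> [18, 41, 33]
insert(25) -> [18, 25, 33, 41]
extract_min()->18, [25, 41, 33]
extract_min()->25, [33, 41]

Final heap: [33, 41]


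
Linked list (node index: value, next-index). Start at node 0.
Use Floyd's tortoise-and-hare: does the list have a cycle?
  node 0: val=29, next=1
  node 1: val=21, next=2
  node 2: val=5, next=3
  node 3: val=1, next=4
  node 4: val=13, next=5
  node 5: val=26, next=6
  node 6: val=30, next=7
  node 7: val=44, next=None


Floyd's tortoise (slow, +1) and hare (fast, +2):
  init: slow=0, fast=0
  step 1: slow=1, fast=2
  step 2: slow=2, fast=4
  step 3: slow=3, fast=6
  step 4: fast 6->7->None, no cycle

Cycle: no


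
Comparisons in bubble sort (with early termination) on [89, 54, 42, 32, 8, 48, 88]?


Algorithm: bubble sort (with early termination)
Input: [89, 54, 42, 32, 8, 48, 88]
Sorted: [8, 32, 42, 48, 54, 88, 89]

20


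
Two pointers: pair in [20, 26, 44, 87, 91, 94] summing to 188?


lo=0(20)+hi=5(94)=114
lo=1(26)+hi=5(94)=120
lo=2(44)+hi=5(94)=138
lo=3(87)+hi=5(94)=181
lo=4(91)+hi=5(94)=185

No pair found


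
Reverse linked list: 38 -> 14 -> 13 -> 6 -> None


Step 1: curr=38, set curr.next=prev(None) | reversed so far: 38
Step 2: curr=14, set curr.next=prev(38) | reversed so far: 14 -> 38
Step 3: curr=13, set curr.next=prev(14) | reversed so far: 13 -> 14 -> 38
Step 4: curr=6, set curr.next=prev(13) | reversed so far: 6 -> 13 -> 14 -> 38

6 -> 13 -> 14 -> 38 -> None


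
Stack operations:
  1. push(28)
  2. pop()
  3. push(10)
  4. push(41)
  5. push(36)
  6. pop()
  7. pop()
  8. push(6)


push(28) -> [28]
pop()->28, []
push(10) -> [10]
push(41) -> [10, 41]
push(36) -> [10, 41, 36]
pop()->36, [10, 41]
pop()->41, [10]
push(6) -> [10, 6]

Final stack: [10, 6]


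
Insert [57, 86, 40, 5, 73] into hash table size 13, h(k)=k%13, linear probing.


Insert 57: h=5 -> slot 5
Insert 86: h=8 -> slot 8
Insert 40: h=1 -> slot 1
Insert 5: h=5, 1 probes -> slot 6
Insert 73: h=8, 1 probes -> slot 9

Table: [None, 40, None, None, None, 57, 5, None, 86, 73, None, None, None]


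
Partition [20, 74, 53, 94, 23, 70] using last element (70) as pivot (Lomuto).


Pivot: 70
  20 <= 70: advance i (no swap)
  53 <= 70: swap -> [20, 53, 74, 94, 23, 70]
  23 <= 70: swap -> [20, 53, 23, 94, 74, 70]
Place pivot at 3: [20, 53, 23, 70, 74, 94]

Partitioned: [20, 53, 23, 70, 74, 94]


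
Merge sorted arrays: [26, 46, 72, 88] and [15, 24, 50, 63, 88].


Take 15 from B
Take 24 from B
Take 26 from A
Take 46 from A
Take 50 from B
Take 63 from B
Take 72 from A
Take 88 from A

Merged: [15, 24, 26, 46, 50, 63, 72, 88, 88]


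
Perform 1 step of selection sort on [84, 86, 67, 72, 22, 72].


Initial: [84, 86, 67, 72, 22, 72]
Step 1: min=22 at 4
  Swap: [22, 86, 67, 72, 84, 72]

After 1 step: [22, 86, 67, 72, 84, 72]


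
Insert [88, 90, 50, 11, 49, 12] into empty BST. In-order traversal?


Insert 88: root
Insert 90: R from 88
Insert 50: L from 88
Insert 11: L from 88 -> L from 50
Insert 49: L from 88 -> L from 50 -> R from 11
Insert 12: L from 88 -> L from 50 -> R from 11 -> L from 49

In-order: [11, 12, 49, 50, 88, 90]


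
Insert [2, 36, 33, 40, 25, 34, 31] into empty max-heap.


Insert 2: [2]
Insert 36: [36, 2]
Insert 33: [36, 2, 33]
Insert 40: [40, 36, 33, 2]
Insert 25: [40, 36, 33, 2, 25]
Insert 34: [40, 36, 34, 2, 25, 33]
Insert 31: [40, 36, 34, 2, 25, 33, 31]

Final heap: [40, 36, 34, 2, 25, 33, 31]


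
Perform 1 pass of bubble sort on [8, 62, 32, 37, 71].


Initial: [8, 62, 32, 37, 71]
Pass 1: [8, 32, 37, 62, 71] (2 swaps)

After 1 pass: [8, 32, 37, 62, 71]


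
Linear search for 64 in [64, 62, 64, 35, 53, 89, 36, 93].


i=0: 64==64 found!

Found at 0, 1 comps


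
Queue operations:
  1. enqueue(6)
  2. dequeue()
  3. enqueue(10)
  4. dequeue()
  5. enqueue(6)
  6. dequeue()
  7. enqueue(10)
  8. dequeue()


enqueue(6) -> [6]
dequeue()->6, []
enqueue(10) -> [10]
dequeue()->10, []
enqueue(6) -> [6]
dequeue()->6, []
enqueue(10) -> [10]
dequeue()->10, []

Final queue: []


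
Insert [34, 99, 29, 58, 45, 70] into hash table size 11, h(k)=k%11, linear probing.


Insert 34: h=1 -> slot 1
Insert 99: h=0 -> slot 0
Insert 29: h=7 -> slot 7
Insert 58: h=3 -> slot 3
Insert 45: h=1, 1 probes -> slot 2
Insert 70: h=4 -> slot 4

Table: [99, 34, 45, 58, 70, None, None, 29, None, None, None]


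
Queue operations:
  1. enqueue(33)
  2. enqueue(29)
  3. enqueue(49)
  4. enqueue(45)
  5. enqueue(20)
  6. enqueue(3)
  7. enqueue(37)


enqueue(33) -> [33]
enqueue(29) -> [33, 29]
enqueue(49) -> [33, 29, 49]
enqueue(45) -> [33, 29, 49, 45]
enqueue(20) -> [33, 29, 49, 45, 20]
enqueue(3) -> [33, 29, 49, 45, 20, 3]
enqueue(37) -> [33, 29, 49, 45, 20, 3, 37]

Final queue: [33, 29, 49, 45, 20, 3, 37]


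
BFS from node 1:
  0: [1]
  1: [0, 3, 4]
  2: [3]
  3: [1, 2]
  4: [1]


Visit 1, enqueue [0, 3, 4]
Visit 0, enqueue []
Visit 3, enqueue [2]
Visit 4, enqueue []
Visit 2, enqueue []

BFS order: [1, 0, 3, 4, 2]


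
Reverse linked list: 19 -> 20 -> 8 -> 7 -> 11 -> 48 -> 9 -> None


Step 1: curr=19, set curr.next=prev(None) | reversed so far: 19
Step 2: curr=20, set curr.next=prev(19) | reversed so far: 20 -> 19
Step 3: curr=8, set curr.next=prev(20) | reversed so far: 8 -> 20 -> 19
Step 4: curr=7, set curr.next=prev(8) | reversed so far: 7 -> 8 -> 20 -> 19
Step 5: curr=11, set curr.next=prev(7) | reversed so far: 11 -> 7 -> 8 -> 20 -> 19
Step 6: curr=48, set curr.next=prev(11) | reversed so far: 48 -> 11 -> 7 -> 8 -> 20 -> 19
Step 7: curr=9, set curr.next=prev(48) | reversed so far: 9 -> 48 -> 11 -> 7 -> 8 -> 20 -> 19

9 -> 48 -> 11 -> 7 -> 8 -> 20 -> 19 -> None


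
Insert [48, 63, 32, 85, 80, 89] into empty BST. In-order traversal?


Insert 48: root
Insert 63: R from 48
Insert 32: L from 48
Insert 85: R from 48 -> R from 63
Insert 80: R from 48 -> R from 63 -> L from 85
Insert 89: R from 48 -> R from 63 -> R from 85

In-order: [32, 48, 63, 80, 85, 89]


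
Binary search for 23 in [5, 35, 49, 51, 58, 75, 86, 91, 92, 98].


Step 1: lo=0, hi=9, mid=4, val=58
Step 2: lo=0, hi=3, mid=1, val=35
Step 3: lo=0, hi=0, mid=0, val=5

Not found


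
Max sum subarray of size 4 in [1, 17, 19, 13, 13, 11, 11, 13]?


[0:4]: 50
[1:5]: 62
[2:6]: 56
[3:7]: 48
[4:8]: 48

Max: 62 at [1:5]


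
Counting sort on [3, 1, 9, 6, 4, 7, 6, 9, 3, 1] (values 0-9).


Input: [3, 1, 9, 6, 4, 7, 6, 9, 3, 1]
Counts: [0, 2, 0, 2, 1, 0, 2, 1, 0, 2]

Sorted: [1, 1, 3, 3, 4, 6, 6, 7, 9, 9]


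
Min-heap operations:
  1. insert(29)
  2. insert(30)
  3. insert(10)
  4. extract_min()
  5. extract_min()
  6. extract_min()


insert(29) -> [29]
insert(30) -> [29, 30]
insert(10) -> [10, 30, 29]
extract_min()->10, [29, 30]
extract_min()->29, [30]
extract_min()->30, []

Final heap: []


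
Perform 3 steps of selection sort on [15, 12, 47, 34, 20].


Initial: [15, 12, 47, 34, 20]
Step 1: min=12 at 1
  Swap: [12, 15, 47, 34, 20]
Step 2: min=15 at 1
  Swap: [12, 15, 47, 34, 20]
Step 3: min=20 at 4
  Swap: [12, 15, 20, 34, 47]

After 3 steps: [12, 15, 20, 34, 47]


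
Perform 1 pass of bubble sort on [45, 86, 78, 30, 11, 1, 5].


Initial: [45, 86, 78, 30, 11, 1, 5]
Pass 1: [45, 78, 30, 11, 1, 5, 86] (5 swaps)

After 1 pass: [45, 78, 30, 11, 1, 5, 86]


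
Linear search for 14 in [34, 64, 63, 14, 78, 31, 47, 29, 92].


i=0: 34!=14
i=1: 64!=14
i=2: 63!=14
i=3: 14==14 found!

Found at 3, 4 comps


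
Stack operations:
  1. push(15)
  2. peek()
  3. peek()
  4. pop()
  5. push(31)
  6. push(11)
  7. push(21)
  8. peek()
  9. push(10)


push(15) -> [15]
peek()->15
peek()->15
pop()->15, []
push(31) -> [31]
push(11) -> [31, 11]
push(21) -> [31, 11, 21]
peek()->21
push(10) -> [31, 11, 21, 10]

Final stack: [31, 11, 21, 10]


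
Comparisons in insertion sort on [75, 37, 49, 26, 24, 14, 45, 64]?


Algorithm: insertion sort
Input: [75, 37, 49, 26, 24, 14, 45, 64]
Sorted: [14, 24, 26, 37, 45, 49, 64, 75]

20


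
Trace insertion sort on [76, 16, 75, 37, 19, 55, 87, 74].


Initial: [76, 16, 75, 37, 19, 55, 87, 74]
Insert 16: [16, 76, 75, 37, 19, 55, 87, 74]
Insert 75: [16, 75, 76, 37, 19, 55, 87, 74]
Insert 37: [16, 37, 75, 76, 19, 55, 87, 74]
Insert 19: [16, 19, 37, 75, 76, 55, 87, 74]
Insert 55: [16, 19, 37, 55, 75, 76, 87, 74]
Insert 87: [16, 19, 37, 55, 75, 76, 87, 74]
Insert 74: [16, 19, 37, 55, 74, 75, 76, 87]

Sorted: [16, 19, 37, 55, 74, 75, 76, 87]


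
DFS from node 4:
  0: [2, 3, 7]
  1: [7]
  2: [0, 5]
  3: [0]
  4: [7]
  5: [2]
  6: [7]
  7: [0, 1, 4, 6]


Visit 4, push [7]
Visit 7, push [6, 1, 0]
Visit 0, push [3, 2]
Visit 2, push [5]
Visit 5, push []
Visit 3, push []
Visit 1, push []
Visit 6, push []

DFS order: [4, 7, 0, 2, 5, 3, 1, 6]


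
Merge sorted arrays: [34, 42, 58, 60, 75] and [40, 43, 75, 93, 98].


Take 34 from A
Take 40 from B
Take 42 from A
Take 43 from B
Take 58 from A
Take 60 from A
Take 75 from A

Merged: [34, 40, 42, 43, 58, 60, 75, 75, 93, 98]


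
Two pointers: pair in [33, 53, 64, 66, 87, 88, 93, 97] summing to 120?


lo=0(33)+hi=7(97)=130
lo=0(33)+hi=6(93)=126
lo=0(33)+hi=5(88)=121
lo=0(33)+hi=4(87)=120

Yes: 33+87=120


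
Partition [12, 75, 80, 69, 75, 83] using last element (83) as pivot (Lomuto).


Pivot: 83
  12 <= 83: advance i (no swap)
  75 <= 83: advance i (no swap)
  80 <= 83: advance i (no swap)
  69 <= 83: advance i (no swap)
  75 <= 83: advance i (no swap)
Place pivot at 5: [12, 75, 80, 69, 75, 83]

Partitioned: [12, 75, 80, 69, 75, 83]


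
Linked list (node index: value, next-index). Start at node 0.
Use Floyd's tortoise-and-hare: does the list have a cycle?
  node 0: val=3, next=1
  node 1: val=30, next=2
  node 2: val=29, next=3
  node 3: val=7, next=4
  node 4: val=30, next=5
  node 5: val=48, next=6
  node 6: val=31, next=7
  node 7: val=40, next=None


Floyd's tortoise (slow, +1) and hare (fast, +2):
  init: slow=0, fast=0
  step 1: slow=1, fast=2
  step 2: slow=2, fast=4
  step 3: slow=3, fast=6
  step 4: fast 6->7->None, no cycle

Cycle: no


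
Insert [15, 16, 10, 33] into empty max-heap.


Insert 15: [15]
Insert 16: [16, 15]
Insert 10: [16, 15, 10]
Insert 33: [33, 16, 10, 15]

Final heap: [33, 16, 10, 15]


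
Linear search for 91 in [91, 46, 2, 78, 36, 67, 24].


i=0: 91==91 found!

Found at 0, 1 comps


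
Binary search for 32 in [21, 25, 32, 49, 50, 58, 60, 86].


Step 1: lo=0, hi=7, mid=3, val=49
Step 2: lo=0, hi=2, mid=1, val=25
Step 3: lo=2, hi=2, mid=2, val=32

Found at index 2


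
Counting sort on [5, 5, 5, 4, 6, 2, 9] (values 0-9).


Input: [5, 5, 5, 4, 6, 2, 9]
Counts: [0, 0, 1, 0, 1, 3, 1, 0, 0, 1]

Sorted: [2, 4, 5, 5, 5, 6, 9]


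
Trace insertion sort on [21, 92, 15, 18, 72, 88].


Initial: [21, 92, 15, 18, 72, 88]
Insert 92: [21, 92, 15, 18, 72, 88]
Insert 15: [15, 21, 92, 18, 72, 88]
Insert 18: [15, 18, 21, 92, 72, 88]
Insert 72: [15, 18, 21, 72, 92, 88]
Insert 88: [15, 18, 21, 72, 88, 92]

Sorted: [15, 18, 21, 72, 88, 92]


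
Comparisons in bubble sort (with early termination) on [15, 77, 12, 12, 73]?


Algorithm: bubble sort (with early termination)
Input: [15, 77, 12, 12, 73]
Sorted: [12, 12, 15, 73, 77]

9


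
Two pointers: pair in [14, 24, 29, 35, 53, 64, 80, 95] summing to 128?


lo=0(14)+hi=7(95)=109
lo=1(24)+hi=7(95)=119
lo=2(29)+hi=7(95)=124
lo=3(35)+hi=7(95)=130
lo=3(35)+hi=6(80)=115
lo=4(53)+hi=6(80)=133
lo=4(53)+hi=5(64)=117

No pair found


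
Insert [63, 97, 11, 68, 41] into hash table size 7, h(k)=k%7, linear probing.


Insert 63: h=0 -> slot 0
Insert 97: h=6 -> slot 6
Insert 11: h=4 -> slot 4
Insert 68: h=5 -> slot 5
Insert 41: h=6, 2 probes -> slot 1

Table: [63, 41, None, None, 11, 68, 97]


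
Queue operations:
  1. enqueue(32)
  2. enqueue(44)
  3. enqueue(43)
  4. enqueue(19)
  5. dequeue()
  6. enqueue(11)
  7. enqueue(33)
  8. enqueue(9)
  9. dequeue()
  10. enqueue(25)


enqueue(32) -> [32]
enqueue(44) -> [32, 44]
enqueue(43) -> [32, 44, 43]
enqueue(19) -> [32, 44, 43, 19]
dequeue()->32, [44, 43, 19]
enqueue(11) -> [44, 43, 19, 11]
enqueue(33) -> [44, 43, 19, 11, 33]
enqueue(9) -> [44, 43, 19, 11, 33, 9]
dequeue()->44, [43, 19, 11, 33, 9]
enqueue(25) -> [43, 19, 11, 33, 9, 25]

Final queue: [43, 19, 11, 33, 9, 25]


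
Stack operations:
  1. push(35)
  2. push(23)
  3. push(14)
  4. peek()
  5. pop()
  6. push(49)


push(35) -> [35]
push(23) -> [35, 23]
push(14) -> [35, 23, 14]
peek()->14
pop()->14, [35, 23]
push(49) -> [35, 23, 49]

Final stack: [35, 23, 49]


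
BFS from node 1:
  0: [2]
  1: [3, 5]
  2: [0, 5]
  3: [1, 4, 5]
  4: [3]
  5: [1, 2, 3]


Visit 1, enqueue [3, 5]
Visit 3, enqueue [4]
Visit 5, enqueue [2]
Visit 4, enqueue []
Visit 2, enqueue [0]
Visit 0, enqueue []

BFS order: [1, 3, 5, 4, 2, 0]


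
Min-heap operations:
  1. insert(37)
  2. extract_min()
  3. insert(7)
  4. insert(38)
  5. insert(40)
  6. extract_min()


insert(37) -> [37]
extract_min()->37, []
insert(7) -> [7]
insert(38) -> [7, 38]
insert(40) -> [7, 38, 40]
extract_min()->7, [38, 40]

Final heap: [38, 40]


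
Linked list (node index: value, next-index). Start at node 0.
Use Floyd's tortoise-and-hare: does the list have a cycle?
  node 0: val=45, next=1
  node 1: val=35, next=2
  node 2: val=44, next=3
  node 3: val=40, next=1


Floyd's tortoise (slow, +1) and hare (fast, +2):
  init: slow=0, fast=0
  step 1: slow=1, fast=2
  step 2: slow=2, fast=1
  step 3: slow=3, fast=3
  slow == fast at node 3: cycle detected

Cycle: yes


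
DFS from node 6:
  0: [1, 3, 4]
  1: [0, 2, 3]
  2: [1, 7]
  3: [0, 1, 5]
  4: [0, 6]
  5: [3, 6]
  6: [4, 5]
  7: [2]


Visit 6, push [5, 4]
Visit 4, push [0]
Visit 0, push [3, 1]
Visit 1, push [3, 2]
Visit 2, push [7]
Visit 7, push []
Visit 3, push [5]
Visit 5, push []

DFS order: [6, 4, 0, 1, 2, 7, 3, 5]


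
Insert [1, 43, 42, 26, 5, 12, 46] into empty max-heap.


Insert 1: [1]
Insert 43: [43, 1]
Insert 42: [43, 1, 42]
Insert 26: [43, 26, 42, 1]
Insert 5: [43, 26, 42, 1, 5]
Insert 12: [43, 26, 42, 1, 5, 12]
Insert 46: [46, 26, 43, 1, 5, 12, 42]

Final heap: [46, 26, 43, 1, 5, 12, 42]


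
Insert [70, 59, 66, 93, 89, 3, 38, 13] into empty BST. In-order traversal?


Insert 70: root
Insert 59: L from 70
Insert 66: L from 70 -> R from 59
Insert 93: R from 70
Insert 89: R from 70 -> L from 93
Insert 3: L from 70 -> L from 59
Insert 38: L from 70 -> L from 59 -> R from 3
Insert 13: L from 70 -> L from 59 -> R from 3 -> L from 38

In-order: [3, 13, 38, 59, 66, 70, 89, 93]


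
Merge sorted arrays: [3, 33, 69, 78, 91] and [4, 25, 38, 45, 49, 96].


Take 3 from A
Take 4 from B
Take 25 from B
Take 33 from A
Take 38 from B
Take 45 from B
Take 49 from B
Take 69 from A
Take 78 from A
Take 91 from A

Merged: [3, 4, 25, 33, 38, 45, 49, 69, 78, 91, 96]


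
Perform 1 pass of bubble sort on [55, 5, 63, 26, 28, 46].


Initial: [55, 5, 63, 26, 28, 46]
Pass 1: [5, 55, 26, 28, 46, 63] (4 swaps)

After 1 pass: [5, 55, 26, 28, 46, 63]


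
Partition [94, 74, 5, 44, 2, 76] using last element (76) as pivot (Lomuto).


Pivot: 76
  74 <= 76: swap -> [74, 94, 5, 44, 2, 76]
  5 <= 76: swap -> [74, 5, 94, 44, 2, 76]
  44 <= 76: swap -> [74, 5, 44, 94, 2, 76]
  2 <= 76: swap -> [74, 5, 44, 2, 94, 76]
Place pivot at 4: [74, 5, 44, 2, 76, 94]

Partitioned: [74, 5, 44, 2, 76, 94]


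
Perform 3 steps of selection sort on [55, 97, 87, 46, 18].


Initial: [55, 97, 87, 46, 18]
Step 1: min=18 at 4
  Swap: [18, 97, 87, 46, 55]
Step 2: min=46 at 3
  Swap: [18, 46, 87, 97, 55]
Step 3: min=55 at 4
  Swap: [18, 46, 55, 97, 87]

After 3 steps: [18, 46, 55, 97, 87]


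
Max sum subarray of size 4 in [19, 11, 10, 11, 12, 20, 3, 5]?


[0:4]: 51
[1:5]: 44
[2:6]: 53
[3:7]: 46
[4:8]: 40

Max: 53 at [2:6]


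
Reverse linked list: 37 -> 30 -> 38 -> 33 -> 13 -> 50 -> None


Step 1: curr=37, set curr.next=prev(None) | reversed so far: 37
Step 2: curr=30, set curr.next=prev(37) | reversed so far: 30 -> 37
Step 3: curr=38, set curr.next=prev(30) | reversed so far: 38 -> 30 -> 37
Step 4: curr=33, set curr.next=prev(38) | reversed so far: 33 -> 38 -> 30 -> 37
Step 5: curr=13, set curr.next=prev(33) | reversed so far: 13 -> 33 -> 38 -> 30 -> 37
Step 6: curr=50, set curr.next=prev(13) | reversed so far: 50 -> 13 -> 33 -> 38 -> 30 -> 37

50 -> 13 -> 33 -> 38 -> 30 -> 37 -> None


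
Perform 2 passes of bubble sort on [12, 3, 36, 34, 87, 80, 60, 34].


Initial: [12, 3, 36, 34, 87, 80, 60, 34]
Pass 1: [3, 12, 34, 36, 80, 60, 34, 87] (5 swaps)
Pass 2: [3, 12, 34, 36, 60, 34, 80, 87] (2 swaps)

After 2 passes: [3, 12, 34, 36, 60, 34, 80, 87]


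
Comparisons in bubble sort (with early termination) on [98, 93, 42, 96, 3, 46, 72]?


Algorithm: bubble sort (with early termination)
Input: [98, 93, 42, 96, 3, 46, 72]
Sorted: [3, 42, 46, 72, 93, 96, 98]

20


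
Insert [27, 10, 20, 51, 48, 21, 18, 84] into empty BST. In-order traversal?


Insert 27: root
Insert 10: L from 27
Insert 20: L from 27 -> R from 10
Insert 51: R from 27
Insert 48: R from 27 -> L from 51
Insert 21: L from 27 -> R from 10 -> R from 20
Insert 18: L from 27 -> R from 10 -> L from 20
Insert 84: R from 27 -> R from 51

In-order: [10, 18, 20, 21, 27, 48, 51, 84]
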